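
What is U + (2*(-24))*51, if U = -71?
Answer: -2519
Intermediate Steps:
U + (2*(-24))*51 = -71 + (2*(-24))*51 = -71 - 48*51 = -71 - 2448 = -2519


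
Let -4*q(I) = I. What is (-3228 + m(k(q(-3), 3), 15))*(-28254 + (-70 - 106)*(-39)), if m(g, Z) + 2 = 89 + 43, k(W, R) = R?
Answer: 66266220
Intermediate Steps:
q(I) = -I/4
m(g, Z) = 130 (m(g, Z) = -2 + (89 + 43) = -2 + 132 = 130)
(-3228 + m(k(q(-3), 3), 15))*(-28254 + (-70 - 106)*(-39)) = (-3228 + 130)*(-28254 + (-70 - 106)*(-39)) = -3098*(-28254 - 176*(-39)) = -3098*(-28254 + 6864) = -3098*(-21390) = 66266220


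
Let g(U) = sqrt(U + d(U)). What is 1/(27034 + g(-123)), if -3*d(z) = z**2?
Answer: 1931/52203023 - 3*I*sqrt(574)/730842322 ≈ 3.699e-5 - 9.8345e-8*I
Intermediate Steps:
d(z) = -z**2/3
g(U) = sqrt(U - U**2/3)
1/(27034 + g(-123)) = 1/(27034 + sqrt(3)*sqrt(-123*(3 - 1*(-123)))/3) = 1/(27034 + sqrt(3)*sqrt(-123*(3 + 123))/3) = 1/(27034 + sqrt(3)*sqrt(-123*126)/3) = 1/(27034 + sqrt(3)*sqrt(-15498)/3) = 1/(27034 + sqrt(3)*(3*I*sqrt(1722))/3) = 1/(27034 + 3*I*sqrt(574))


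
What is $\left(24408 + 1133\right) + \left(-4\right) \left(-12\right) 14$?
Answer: $26213$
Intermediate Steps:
$\left(24408 + 1133\right) + \left(-4\right) \left(-12\right) 14 = 25541 + 48 \cdot 14 = 25541 + 672 = 26213$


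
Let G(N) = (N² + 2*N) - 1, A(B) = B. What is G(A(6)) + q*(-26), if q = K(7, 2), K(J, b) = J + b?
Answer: -187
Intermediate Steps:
G(N) = -1 + N² + 2*N
q = 9 (q = 7 + 2 = 9)
G(A(6)) + q*(-26) = (-1 + 6² + 2*6) + 9*(-26) = (-1 + 36 + 12) - 234 = 47 - 234 = -187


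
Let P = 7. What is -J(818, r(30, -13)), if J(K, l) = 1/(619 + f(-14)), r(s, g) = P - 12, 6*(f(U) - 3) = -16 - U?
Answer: -3/1865 ≈ -0.0016086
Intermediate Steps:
f(U) = ⅓ - U/6 (f(U) = 3 + (-16 - U)/6 = 3 + (-8/3 - U/6) = ⅓ - U/6)
r(s, g) = -5 (r(s, g) = 7 - 12 = -5)
J(K, l) = 3/1865 (J(K, l) = 1/(619 + (⅓ - ⅙*(-14))) = 1/(619 + (⅓ + 7/3)) = 1/(619 + 8/3) = 1/(1865/3) = 3/1865)
-J(818, r(30, -13)) = -1*3/1865 = -3/1865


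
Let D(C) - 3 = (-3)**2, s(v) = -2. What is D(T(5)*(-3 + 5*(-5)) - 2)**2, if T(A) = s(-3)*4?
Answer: 144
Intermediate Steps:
T(A) = -8 (T(A) = -2*4 = -8)
D(C) = 12 (D(C) = 3 + (-3)**2 = 3 + 9 = 12)
D(T(5)*(-3 + 5*(-5)) - 2)**2 = 12**2 = 144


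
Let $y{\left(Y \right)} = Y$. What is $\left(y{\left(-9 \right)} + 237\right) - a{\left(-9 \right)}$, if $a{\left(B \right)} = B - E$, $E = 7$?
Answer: $244$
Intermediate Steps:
$a{\left(B \right)} = -7 + B$ ($a{\left(B \right)} = B - 7 = -7 + B$)
$\left(y{\left(-9 \right)} + 237\right) - a{\left(-9 \right)} = \left(-9 + 237\right) - \left(-7 - 9\right) = 228 - -16 = 228 + 16 = 244$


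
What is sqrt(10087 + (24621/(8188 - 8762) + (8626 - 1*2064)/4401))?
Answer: sqrt(7122948049119630)/842058 ≈ 100.23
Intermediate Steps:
sqrt(10087 + (24621/(8188 - 8762) + (8626 - 1*2064)/4401)) = sqrt(10087 + (24621/(-574) + (8626 - 2064)*(1/4401))) = sqrt(10087 + (24621*(-1/574) + 6562*(1/4401))) = sqrt(10087 + (-24621/574 + 6562/4401)) = sqrt(10087 - 104590433/2526174) = sqrt(25376926705/2526174) = sqrt(7122948049119630)/842058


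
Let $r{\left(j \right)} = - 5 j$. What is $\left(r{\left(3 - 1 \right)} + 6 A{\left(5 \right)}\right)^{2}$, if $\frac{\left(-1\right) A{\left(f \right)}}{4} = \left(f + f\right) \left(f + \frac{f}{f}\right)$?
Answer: $2102500$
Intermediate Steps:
$A{\left(f \right)} = - 8 f \left(1 + f\right)$ ($A{\left(f \right)} = - 4 \left(f + f\right) \left(f + \frac{f}{f}\right) = - 4 \cdot 2 f \left(f + 1\right) = - 4 \cdot 2 f \left(1 + f\right) = - 8 f \left(1 + f\right)$)
$\left(r{\left(3 - 1 \right)} + 6 A{\left(5 \right)}\right)^{2} = \left(- 5 \left(3 - 1\right) + 6 \left(\left(-8\right) 5 \left(1 + 5\right)\right)\right)^{2} = \left(\left(-5\right) 2 + 6 \left(\left(-8\right) 5 \cdot 6\right)\right)^{2} = \left(-10 + 6 \left(-240\right)\right)^{2} = \left(-10 - 1440\right)^{2} = \left(-1450\right)^{2} = 2102500$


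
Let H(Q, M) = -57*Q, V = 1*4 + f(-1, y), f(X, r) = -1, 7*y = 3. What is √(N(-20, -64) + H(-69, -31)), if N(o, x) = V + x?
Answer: 44*√2 ≈ 62.225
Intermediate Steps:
y = 3/7 (y = (⅐)*3 = 3/7 ≈ 0.42857)
V = 3 (V = 1*4 - 1 = 4 - 1 = 3)
N(o, x) = 3 + x
√(N(-20, -64) + H(-69, -31)) = √((3 - 64) - 57*(-69)) = √(-61 + 3933) = √3872 = 44*√2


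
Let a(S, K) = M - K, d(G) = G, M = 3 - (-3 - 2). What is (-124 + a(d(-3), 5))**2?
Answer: 14641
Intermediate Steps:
M = 8 (M = 3 - 1*(-5) = 3 + 5 = 8)
a(S, K) = 8 - K
(-124 + a(d(-3), 5))**2 = (-124 + (8 - 1*5))**2 = (-124 + (8 - 5))**2 = (-124 + 3)**2 = (-121)**2 = 14641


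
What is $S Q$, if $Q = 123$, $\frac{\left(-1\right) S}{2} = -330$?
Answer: $81180$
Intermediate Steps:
$S = 660$ ($S = \left(-2\right) \left(-330\right) = 660$)
$S Q = 660 \cdot 123 = 81180$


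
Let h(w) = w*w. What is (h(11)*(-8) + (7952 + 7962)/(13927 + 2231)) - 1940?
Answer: -23485775/8079 ≈ -2907.0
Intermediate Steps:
h(w) = w²
(h(11)*(-8) + (7952 + 7962)/(13927 + 2231)) - 1940 = (11²*(-8) + (7952 + 7962)/(13927 + 2231)) - 1940 = (121*(-8) + 15914/16158) - 1940 = (-968 + 15914*(1/16158)) - 1940 = (-968 + 7957/8079) - 1940 = -7812515/8079 - 1940 = -23485775/8079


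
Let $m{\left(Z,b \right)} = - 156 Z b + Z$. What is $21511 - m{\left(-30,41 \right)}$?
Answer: $-170339$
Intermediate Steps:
$m{\left(Z,b \right)} = Z - 156 Z b$ ($m{\left(Z,b \right)} = - 156 Z b + Z = Z - 156 Z b$)
$21511 - m{\left(-30,41 \right)} = 21511 - - 30 \left(1 - 6396\right) = 21511 - \left(-30\right) \left(-6395\right) = 21511 - 191850 = -170339$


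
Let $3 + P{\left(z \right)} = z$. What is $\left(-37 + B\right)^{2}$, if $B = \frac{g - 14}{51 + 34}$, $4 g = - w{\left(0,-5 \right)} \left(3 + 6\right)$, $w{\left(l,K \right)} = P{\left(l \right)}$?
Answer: $\frac{158986881}{115600} \approx 1375.3$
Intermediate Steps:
$P{\left(z \right)} = -3 + z$
$w{\left(l,K \right)} = -3 + l$
$g = \frac{27}{4}$ ($g = \frac{\left(-1\right) \left(-3 + 0\right) \left(3 + 6\right)}{4} = \frac{\left(-1\right) \left(\left(-3\right) 9\right)}{4} = \frac{\left(-1\right) \left(-27\right)}{4} = \frac{1}{4} \cdot 27 = \frac{27}{4} \approx 6.75$)
$B = - \frac{29}{340}$ ($B = \frac{\frac{27}{4} - 14}{51 + 34} = - \frac{29}{4 \cdot 85} = \left(- \frac{29}{4}\right) \frac{1}{85} = - \frac{29}{340} \approx -0.085294$)
$\left(-37 + B\right)^{2} = \left(-37 - \frac{29}{340}\right)^{2} = \left(- \frac{12609}{340}\right)^{2} = \frac{158986881}{115600}$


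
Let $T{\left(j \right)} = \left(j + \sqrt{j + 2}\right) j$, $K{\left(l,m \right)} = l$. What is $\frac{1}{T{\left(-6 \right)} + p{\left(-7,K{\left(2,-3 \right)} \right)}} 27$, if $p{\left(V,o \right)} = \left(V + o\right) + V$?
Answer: $\frac{9}{10} + \frac{9 i}{20} \approx 0.9 + 0.45 i$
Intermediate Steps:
$p{\left(V,o \right)} = o + 2 V$
$T{\left(j \right)} = j \left(j + \sqrt{2 + j}\right)$ ($T{\left(j \right)} = \left(j + \sqrt{2 + j}\right) j = j \left(j + \sqrt{2 + j}\right)$)
$\frac{1}{T{\left(-6 \right)} + p{\left(-7,K{\left(2,-3 \right)} \right)}} 27 = \frac{1}{- 6 \left(-6 + \sqrt{2 - 6}\right) + \left(2 + 2 \left(-7\right)\right)} 27 = \frac{1}{- 6 \left(-6 + \sqrt{-4}\right) + \left(2 - 14\right)} 27 = \frac{1}{- 6 \left(-6 + 2 i\right) - 12} \cdot 27 = \frac{1}{\left(36 - 12 i\right) - 12} \cdot 27 = \frac{1}{24 - 12 i} 27 = \frac{24 + 12 i}{720} \cdot 27 = \frac{3 \left(24 + 12 i\right)}{80}$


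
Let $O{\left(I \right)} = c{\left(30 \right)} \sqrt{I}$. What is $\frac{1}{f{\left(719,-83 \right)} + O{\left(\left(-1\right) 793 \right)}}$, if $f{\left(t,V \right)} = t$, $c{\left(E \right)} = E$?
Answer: $\frac{719}{1230661} - \frac{30 i \sqrt{793}}{1230661} \approx 0.00058424 - 0.00068647 i$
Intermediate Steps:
$O{\left(I \right)} = 30 \sqrt{I}$
$\frac{1}{f{\left(719,-83 \right)} + O{\left(\left(-1\right) 793 \right)}} = \frac{1}{719 + 30 \sqrt{\left(-1\right) 793}} = \frac{1}{719 + 30 \sqrt{-793}} = \frac{1}{719 + 30 i \sqrt{793}}$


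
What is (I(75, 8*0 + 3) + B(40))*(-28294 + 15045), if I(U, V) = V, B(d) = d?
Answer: -569707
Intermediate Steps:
(I(75, 8*0 + 3) + B(40))*(-28294 + 15045) = ((8*0 + 3) + 40)*(-28294 + 15045) = ((0 + 3) + 40)*(-13249) = (3 + 40)*(-13249) = 43*(-13249) = -569707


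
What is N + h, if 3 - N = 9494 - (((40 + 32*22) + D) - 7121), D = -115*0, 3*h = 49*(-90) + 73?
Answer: -51941/3 ≈ -17314.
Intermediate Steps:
h = -4337/3 (h = (49*(-90) + 73)/3 = (-4410 + 73)/3 = (⅓)*(-4337) = -4337/3 ≈ -1445.7)
D = 0
N = -15868 (N = 3 - (9494 - (((40 + 32*22) + 0) - 7121)) = 3 - (9494 - (((40 + 704) + 0) - 7121)) = 3 - (9494 - ((744 + 0) - 7121)) = 3 - (9494 - (744 - 7121)) = 3 - (9494 - 1*(-6377)) = 3 - (9494 + 6377) = 3 - 1*15871 = 3 - 15871 = -15868)
N + h = -15868 - 4337/3 = -51941/3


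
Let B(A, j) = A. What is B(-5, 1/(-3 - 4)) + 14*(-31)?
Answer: -439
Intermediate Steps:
B(-5, 1/(-3 - 4)) + 14*(-31) = -5 + 14*(-31) = -5 - 434 = -439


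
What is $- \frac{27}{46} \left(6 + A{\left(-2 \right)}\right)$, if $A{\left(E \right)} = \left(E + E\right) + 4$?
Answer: $- \frac{81}{23} \approx -3.5217$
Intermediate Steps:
$A{\left(E \right)} = 4 + 2 E$ ($A{\left(E \right)} = 2 E + 4 = 4 + 2 E$)
$- \frac{27}{46} \left(6 + A{\left(-2 \right)}\right) = - \frac{27}{46} \left(6 + \left(4 + 2 \left(-2\right)\right)\right) = \left(-27\right) \frac{1}{46} \left(6 + \left(4 - 4\right)\right) = - \frac{27 \left(6 + 0\right)}{46} = \left(- \frac{27}{46}\right) 6 = - \frac{81}{23}$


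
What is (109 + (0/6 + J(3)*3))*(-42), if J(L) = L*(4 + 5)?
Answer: -7980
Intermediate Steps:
J(L) = 9*L (J(L) = L*9 = 9*L)
(109 + (0/6 + J(3)*3))*(-42) = (109 + (0/6 + (9*3)*3))*(-42) = (109 + (0*(1/6) + 27*3))*(-42) = (109 + (0 + 81))*(-42) = (109 + 81)*(-42) = 190*(-42) = -7980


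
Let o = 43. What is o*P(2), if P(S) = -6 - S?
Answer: -344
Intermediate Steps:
o*P(2) = 43*(-6 - 1*2) = 43*(-6 - 2) = 43*(-8) = -344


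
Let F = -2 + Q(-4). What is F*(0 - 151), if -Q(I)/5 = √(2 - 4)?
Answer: 302 + 755*I*√2 ≈ 302.0 + 1067.7*I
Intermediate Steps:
Q(I) = -5*I*√2 (Q(I) = -5*√(2 - 4) = -5*I*√2)
F = -2 - 5*I*√2 ≈ -2.0 - 7.0711*I
F*(0 - 151) = (-2 - 5*I*√2)*(0 - 151) = (-2 - 5*I*√2)*(-151) = 302 + 755*I*√2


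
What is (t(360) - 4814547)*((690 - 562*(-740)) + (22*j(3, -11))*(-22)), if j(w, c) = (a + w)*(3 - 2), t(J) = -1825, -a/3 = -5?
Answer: -1964395851176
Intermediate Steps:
a = 15 (a = -3*(-5) = 15)
j(w, c) = 15 + w (j(w, c) = (15 + w)*(3 - 2) = (15 + w)*1 = 15 + w)
(t(360) - 4814547)*((690 - 562*(-740)) + (22*j(3, -11))*(-22)) = (-1825 - 4814547)*((690 - 562*(-740)) + (22*(15 + 3))*(-22)) = -4816372*((690 + 415880) + (22*18)*(-22)) = -4816372*(416570 + 396*(-22)) = -4816372*(416570 - 8712) = -4816372*407858 = -1964395851176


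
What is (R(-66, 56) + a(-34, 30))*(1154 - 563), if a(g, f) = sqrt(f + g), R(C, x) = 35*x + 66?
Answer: 1197366 + 1182*I ≈ 1.1974e+6 + 1182.0*I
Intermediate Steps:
R(C, x) = 66 + 35*x
(R(-66, 56) + a(-34, 30))*(1154 - 563) = ((66 + 35*56) + sqrt(30 - 34))*(1154 - 563) = ((66 + 1960) + sqrt(-4))*591 = (2026 + 2*I)*591 = 1197366 + 1182*I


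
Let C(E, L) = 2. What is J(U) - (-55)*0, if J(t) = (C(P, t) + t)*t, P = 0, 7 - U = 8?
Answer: -1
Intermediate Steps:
U = -1 (U = 7 - 1*8 = 7 - 8 = -1)
J(t) = t*(2 + t) (J(t) = (2 + t)*t = t*(2 + t))
J(U) - (-55)*0 = -(2 - 1) - (-55)*0 = -1*1 - 1*0 = -1 + 0 = -1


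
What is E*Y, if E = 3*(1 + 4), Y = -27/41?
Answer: -405/41 ≈ -9.8781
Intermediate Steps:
Y = -27/41 (Y = -27*1/41 = -27/41 ≈ -0.65854)
E = 15 (E = 3*5 = 15)
E*Y = 15*(-27/41) = -405/41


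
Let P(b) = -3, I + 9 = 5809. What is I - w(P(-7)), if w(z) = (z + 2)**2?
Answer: 5799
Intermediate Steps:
I = 5800 (I = -9 + 5809 = 5800)
w(z) = (2 + z)**2
I - w(P(-7)) = 5800 - (2 - 3)**2 = 5800 - 1*(-1)**2 = 5800 - 1*1 = 5800 - 1 = 5799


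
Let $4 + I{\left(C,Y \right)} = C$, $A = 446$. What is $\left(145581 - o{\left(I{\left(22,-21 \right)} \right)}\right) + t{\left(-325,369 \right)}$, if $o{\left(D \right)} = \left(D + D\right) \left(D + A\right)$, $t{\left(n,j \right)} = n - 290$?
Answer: $128262$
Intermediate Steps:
$t{\left(n,j \right)} = -290 + n$ ($t{\left(n,j \right)} = n - 290 = -290 + n$)
$I{\left(C,Y \right)} = -4 + C$
$o{\left(D \right)} = 2 D \left(446 + D\right)$ ($o{\left(D \right)} = \left(D + D\right) \left(D + 446\right) = 2 D \left(446 + D\right)$)
$\left(145581 - o{\left(I{\left(22,-21 \right)} \right)}\right) + t{\left(-325,369 \right)} = \left(145581 - 2 \left(-4 + 22\right) \left(446 + \left(-4 + 22\right)\right)\right) - 615 = \left(145581 - 2 \cdot 18 \left(446 + 18\right)\right) - 615 = \left(145581 - 2 \cdot 18 \cdot 464\right) - 615 = \left(145581 - 16704\right) - 615 = 128877 - 615 = 128262$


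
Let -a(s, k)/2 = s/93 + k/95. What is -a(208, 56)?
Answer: 49936/8835 ≈ 5.6521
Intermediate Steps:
a(s, k) = -2*s/93 - 2*k/95 (a(s, k) = -2*(s/93 + k/95) = -2*s/93 - 2*k/95)
-a(208, 56) = -(-2/93*208 - 2/95*56) = -(-416/93 - 112/95) = -1*(-49936/8835) = 49936/8835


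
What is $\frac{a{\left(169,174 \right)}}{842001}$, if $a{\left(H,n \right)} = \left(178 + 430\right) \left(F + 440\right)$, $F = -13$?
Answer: $\frac{259616}{842001} \approx 0.30833$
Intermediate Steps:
$a{\left(H,n \right)} = 259616$ ($a{\left(H,n \right)} = \left(178 + 430\right) \left(-13 + 440\right) = 608 \cdot 427 = 259616$)
$\frac{a{\left(169,174 \right)}}{842001} = \frac{259616}{842001}$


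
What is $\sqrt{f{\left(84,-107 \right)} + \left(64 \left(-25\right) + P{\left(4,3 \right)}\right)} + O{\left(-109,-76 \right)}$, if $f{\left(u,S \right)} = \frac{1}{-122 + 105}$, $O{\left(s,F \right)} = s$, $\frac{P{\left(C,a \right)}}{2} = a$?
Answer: $-109 + \frac{3 i \sqrt{51187}}{17} \approx -109.0 + 39.926 i$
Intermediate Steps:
$P{\left(C,a \right)} = 2 a$
$f{\left(u,S \right)} = - \frac{1}{17}$ ($f{\left(u,S \right)} = \frac{1}{-17} = - \frac{1}{17}$)
$\sqrt{f{\left(84,-107 \right)} + \left(64 \left(-25\right) + P{\left(4,3 \right)}\right)} + O{\left(-109,-76 \right)} = \sqrt{- \frac{1}{17} + \left(64 \left(-25\right) + 2 \cdot 3\right)} - 109 = \sqrt{- \frac{1}{17} + \left(-1600 + 6\right)} - 109 = \sqrt{- \frac{1}{17} - 1594} - 109 = \sqrt{- \frac{27099}{17}} - 109 = \frac{3 i \sqrt{51187}}{17} - 109 = -109 + \frac{3 i \sqrt{51187}}{17}$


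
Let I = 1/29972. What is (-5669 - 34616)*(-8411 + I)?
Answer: 10155626569935/29972 ≈ 3.3884e+8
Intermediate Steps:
I = 1/29972 ≈ 3.3364e-5
(-5669 - 34616)*(-8411 + I) = (-5669 - 34616)*(-8411 + 1/29972) = -40285*(-252094491/29972) = 10155626569935/29972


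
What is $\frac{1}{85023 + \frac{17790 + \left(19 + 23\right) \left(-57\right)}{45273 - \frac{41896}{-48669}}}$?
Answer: $\frac{2203433533}{187343278584183} \approx 1.1761 \cdot 10^{-5}$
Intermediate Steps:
$\frac{1}{85023 + \frac{17790 + \left(19 + 23\right) \left(-57\right)}{45273 - \frac{41896}{-48669}}} = \frac{1}{85023 + \frac{17790 + 42 \left(-57\right)}{45273 - - \frac{41896}{48669}}} = \frac{1}{85023 + \frac{17790 - 2394}{45273 + \frac{41896}{48669}}} = \frac{1}{85023 + \frac{15396}{\frac{2203433533}{48669}}} = \frac{1}{85023 + 15396 \cdot \frac{48669}{2203433533}} = \frac{1}{85023 + \frac{749307924}{2203433533}} = \frac{1}{\frac{187343278584183}{2203433533}} = \frac{2203433533}{187343278584183}$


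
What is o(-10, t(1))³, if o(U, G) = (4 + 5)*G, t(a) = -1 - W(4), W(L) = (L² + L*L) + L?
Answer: -36926037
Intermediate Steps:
W(L) = L + 2*L² (W(L) = (L² + L²) + L = 2*L² + L = L + 2*L²)
t(a) = -37 (t(a) = -1 - 4*(1 + 2*4) = -1 - 4*(1 + 8) = -1 - 4*9 = -1 - 1*36 = -1 - 36 = -37)
o(U, G) = 9*G
o(-10, t(1))³ = (9*(-37))³ = (-333)³ = -36926037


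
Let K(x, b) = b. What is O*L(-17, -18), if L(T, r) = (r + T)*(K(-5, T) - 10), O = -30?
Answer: -28350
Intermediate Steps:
L(T, r) = (-10 + T)*(T + r) (L(T, r) = (r + T)*(T - 10) = (T + r)*(-10 + T) = (-10 + T)*(T + r))
O*L(-17, -18) = -30*((-17)² - 10*(-17) - 10*(-18) - 17*(-18)) = -30*(289 + 170 + 180 + 306) = -30*945 = -28350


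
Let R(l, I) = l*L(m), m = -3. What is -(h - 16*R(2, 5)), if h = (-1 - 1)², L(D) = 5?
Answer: 156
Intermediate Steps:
R(l, I) = 5*l (R(l, I) = l*5 = 5*l)
h = 4 (h = (-2)² = 4)
-(h - 16*R(2, 5)) = -(4 - 80*2) = -(4 - 16*10) = -(4 - 160) = -1*(-156) = 156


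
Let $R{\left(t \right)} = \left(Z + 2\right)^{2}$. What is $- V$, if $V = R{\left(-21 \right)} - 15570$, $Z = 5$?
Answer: $15521$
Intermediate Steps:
$R{\left(t \right)} = 49$ ($R{\left(t \right)} = \left(5 + 2\right)^{2} = 7^{2} = 49$)
$V = -15521$ ($V = 49 - 15570 = -15521$)
$- V = \left(-1\right) \left(-15521\right) = 15521$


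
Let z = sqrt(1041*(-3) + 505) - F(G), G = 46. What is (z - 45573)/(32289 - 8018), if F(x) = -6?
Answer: -45567/24271 + I*sqrt(2618)/24271 ≈ -1.8774 + 0.0021081*I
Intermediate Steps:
z = 6 + I*sqrt(2618) (z = sqrt(1041*(-3) + 505) - 1*(-6) = sqrt(-3123 + 505) + 6 = sqrt(-2618) + 6 = I*sqrt(2618) + 6 = 6 + I*sqrt(2618) ≈ 6.0 + 51.166*I)
(z - 45573)/(32289 - 8018) = ((6 + I*sqrt(2618)) - 45573)/(32289 - 8018) = (-45567 + I*sqrt(2618))/24271 = (-45567 + I*sqrt(2618))*(1/24271) = -45567/24271 + I*sqrt(2618)/24271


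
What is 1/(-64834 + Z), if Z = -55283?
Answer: -1/120117 ≈ -8.3252e-6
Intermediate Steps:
1/(-64834 + Z) = 1/(-64834 - 55283) = 1/(-120117) = -1/120117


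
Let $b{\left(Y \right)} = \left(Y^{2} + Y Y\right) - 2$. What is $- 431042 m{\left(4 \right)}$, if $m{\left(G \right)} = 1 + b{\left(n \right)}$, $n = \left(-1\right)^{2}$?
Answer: $-431042$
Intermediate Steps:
$n = 1$
$b{\left(Y \right)} = -2 + 2 Y^{2}$ ($b{\left(Y \right)} = \left(Y^{2} + Y^{2}\right) - 2 = 2 Y^{2} - 2 = -2 + 2 Y^{2}$)
$m{\left(G \right)} = 1$ ($m{\left(G \right)} = 1 - \left(2 - 2 \cdot 1^{2}\right) = 1 + \left(-2 + 2 \cdot 1\right) = 1 + \left(-2 + 2\right) = 1 + 0 = 1$)
$- 431042 m{\left(4 \right)} = \left(-431042\right) 1 = -431042$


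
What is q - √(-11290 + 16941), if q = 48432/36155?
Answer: 48432/36155 - √5651 ≈ -73.834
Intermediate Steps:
q = 48432/36155 (q = 48432*(1/36155) = 48432/36155 ≈ 1.3396)
q - √(-11290 + 16941) = 48432/36155 - √(-11290 + 16941) = 48432/36155 - √5651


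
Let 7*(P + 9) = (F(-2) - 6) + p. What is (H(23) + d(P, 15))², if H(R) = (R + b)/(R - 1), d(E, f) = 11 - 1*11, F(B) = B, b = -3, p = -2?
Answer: 100/121 ≈ 0.82645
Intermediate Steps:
P = -73/7 (P = -9 + ((-2 - 6) - 2)/7 = -9 + (-8 - 2)/7 = -9 + (⅐)*(-10) = -9 - 10/7 = -73/7 ≈ -10.429)
d(E, f) = 0 (d(E, f) = 11 - 11 = 0)
H(R) = (-3 + R)/(-1 + R) (H(R) = (R - 3)/(R - 1) = (-3 + R)/(-1 + R))
(H(23) + d(P, 15))² = ((-3 + 23)/(-1 + 23) + 0)² = (20/22 + 0)² = ((1/22)*20 + 0)² = (10/11 + 0)² = (10/11)² = 100/121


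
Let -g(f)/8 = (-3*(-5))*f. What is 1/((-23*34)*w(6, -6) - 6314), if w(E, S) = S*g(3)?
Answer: -1/1695434 ≈ -5.8982e-7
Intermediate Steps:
g(f) = -120*f (g(f) = -8*(-3*(-5))*f = -120*f)
w(E, S) = -360*S (w(E, S) = S*(-120*3) = S*(-360) = -360*S)
1/((-23*34)*w(6, -6) - 6314) = 1/((-23*34)*(-360*(-6)) - 6314) = 1/(-782*2160 - 6314) = 1/(-1689120 - 6314) = 1/(-1695434) = -1/1695434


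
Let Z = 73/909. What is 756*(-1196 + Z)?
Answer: -91315644/101 ≈ -9.0412e+5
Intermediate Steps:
Z = 73/909 (Z = 73*(1/909) = 73/909 ≈ 0.080308)
756*(-1196 + Z) = 756*(-1196 + 73/909) = 756*(-1087091/909) = -91315644/101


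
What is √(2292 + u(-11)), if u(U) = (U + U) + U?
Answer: 3*√251 ≈ 47.529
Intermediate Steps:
u(U) = 3*U (u(U) = 2*U + U = 3*U)
√(2292 + u(-11)) = √(2292 + 3*(-11)) = √(2292 - 33) = √2259 = 3*√251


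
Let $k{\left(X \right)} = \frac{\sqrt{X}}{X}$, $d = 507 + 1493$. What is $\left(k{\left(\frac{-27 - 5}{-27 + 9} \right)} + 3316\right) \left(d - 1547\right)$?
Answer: $\frac{6009951}{4} \approx 1.5025 \cdot 10^{6}$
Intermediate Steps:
$d = 2000$
$k{\left(X \right)} = \frac{1}{\sqrt{X}}$
$\left(k{\left(\frac{-27 - 5}{-27 + 9} \right)} + 3316\right) \left(d - 1547\right) = \left(\frac{1}{\sqrt{\frac{-27 - 5}{-27 + 9}}} + 3316\right) \left(2000 - 1547\right) = \left(\frac{1}{\sqrt{- \frac{32}{-18}}} + 3316\right) 453 = \left(\frac{1}{\sqrt{\left(-32\right) \left(- \frac{1}{18}\right)}} + 3316\right) 453 = \left(\frac{1}{\sqrt{\frac{16}{9}}} + 3316\right) 453 = \left(\frac{3}{4} + 3316\right) 453 = \frac{13267}{4} \cdot 453 = \frac{6009951}{4}$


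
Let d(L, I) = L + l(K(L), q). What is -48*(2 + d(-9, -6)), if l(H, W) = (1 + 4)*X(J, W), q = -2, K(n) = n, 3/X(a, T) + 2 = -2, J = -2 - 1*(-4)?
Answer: 516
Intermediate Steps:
J = 2 (J = -2 + 4 = 2)
X(a, T) = -¾ (X(a, T) = 3/(-2 - 2) = 3/(-4) = 3*(-¼) = -¾)
l(H, W) = -15/4 (l(H, W) = (1 + 4)*(-¾) = 5*(-¾) = -15/4)
d(L, I) = -15/4 + L (d(L, I) = L - 15/4 = -15/4 + L)
-48*(2 + d(-9, -6)) = -48*(2 + (-15/4 - 9)) = -48*(2 - 51/4) = -48*(-43/4) = 516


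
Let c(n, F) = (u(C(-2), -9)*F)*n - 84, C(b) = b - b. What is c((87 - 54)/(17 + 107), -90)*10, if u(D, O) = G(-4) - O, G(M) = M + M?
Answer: -33465/31 ≈ -1079.5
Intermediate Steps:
G(M) = 2*M
C(b) = 0
u(D, O) = -8 - O (u(D, O) = 2*(-4) - O = -8 - O)
c(n, F) = -84 + F*n (c(n, F) = ((-8 - 1*(-9))*F)*n - 84 = ((-8 + 9)*F)*n - 84 = (1*F)*n - 84 = F*n - 84 = -84 + F*n)
c((87 - 54)/(17 + 107), -90)*10 = (-84 - 90*(87 - 54)/(17 + 107))*10 = (-84 - 2970/124)*10 = (-84 - 90*33/124)*10 = (-84 - 1485/62)*10 = -6693/62*10 = -33465/31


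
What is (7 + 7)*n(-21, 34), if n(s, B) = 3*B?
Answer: 1428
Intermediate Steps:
(7 + 7)*n(-21, 34) = (7 + 7)*(3*34) = 14*102 = 1428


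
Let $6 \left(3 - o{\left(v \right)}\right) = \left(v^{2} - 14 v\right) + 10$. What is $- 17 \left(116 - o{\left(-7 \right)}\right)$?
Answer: $- \frac{14195}{6} \approx -2365.8$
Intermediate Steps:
$o{\left(v \right)} = \frac{4}{3} - \frac{v^{2}}{6} + \frac{7 v}{3}$ ($o{\left(v \right)} = 3 - \frac{\left(v^{2} - 14 v\right) + 10}{6} = 3 - \frac{10 + v^{2} - 14 v}{6} = 3 - \left(\frac{5}{3} - \frac{7 v}{3} + \frac{v^{2}}{6}\right) = \frac{4}{3} - \frac{v^{2}}{6} + \frac{7 v}{3}$)
$- 17 \left(116 - o{\left(-7 \right)}\right) = - 17 \left(116 - \left(\frac{4}{3} - \frac{\left(-7\right)^{2}}{6} + \frac{7}{3} \left(-7\right)\right)\right) = - 17 \left(116 - \left(\frac{4}{3} - \frac{49}{6} - \frac{49}{3}\right)\right) = - 17 \left(116 - - \frac{139}{6}\right) = - 17 \left(116 + \frac{139}{6}\right) = \left(-17\right) \frac{835}{6} = - \frac{14195}{6}$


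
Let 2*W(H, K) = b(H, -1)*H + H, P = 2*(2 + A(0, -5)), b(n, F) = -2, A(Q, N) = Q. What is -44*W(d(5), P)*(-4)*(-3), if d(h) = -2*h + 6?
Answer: -1056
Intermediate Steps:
P = 4 (P = 2*(2 + 0) = 2*2 = 4)
d(h) = 6 - 2*h
W(H, K) = -H/2 (W(H, K) = (-2*H + H)/2 = (-H)/2 = -H/2)
-44*W(d(5), P)*(-4)*(-3) = -44*-(6 - 2*5)/2*(-4)*(-3) = -44*-(6 - 10)/2*(-4)*(-3) = -44*-1/2*(-4)*(-4)*(-3) = -44*2*(-4)*(-3) = -(-352)*(-3) = -44*24 = -1056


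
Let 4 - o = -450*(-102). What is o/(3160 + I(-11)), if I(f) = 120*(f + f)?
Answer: -5737/65 ≈ -88.261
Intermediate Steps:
I(f) = 240*f (I(f) = 120*(2*f) = 240*f)
o = -45896 (o = 4 - (-450)*(-102) = 4 - 1*45900 = 4 - 45900 = -45896)
o/(3160 + I(-11)) = -45896/(3160 + 240*(-11)) = -45896/(3160 - 2640) = -45896/520 = -45896*1/520 = -5737/65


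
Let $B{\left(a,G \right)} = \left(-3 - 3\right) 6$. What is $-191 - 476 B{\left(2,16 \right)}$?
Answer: $16945$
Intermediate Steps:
$B{\left(a,G \right)} = -36$ ($B{\left(a,G \right)} = \left(-6\right) 6 = -36$)
$-191 - 476 B{\left(2,16 \right)} = -191 - -17136 = -191 + 17136 = 16945$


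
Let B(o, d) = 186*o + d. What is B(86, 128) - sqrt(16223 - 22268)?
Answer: 16124 - I*sqrt(6045) ≈ 16124.0 - 77.75*I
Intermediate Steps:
B(o, d) = d + 186*o
B(86, 128) - sqrt(16223 - 22268) = (128 + 186*86) - sqrt(16223 - 22268) = (128 + 15996) - sqrt(-6045) = 16124 - I*sqrt(6045)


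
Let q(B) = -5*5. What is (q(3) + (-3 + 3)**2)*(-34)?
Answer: 850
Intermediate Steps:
q(B) = -25
(q(3) + (-3 + 3)**2)*(-34) = (-25 + (-3 + 3)**2)*(-34) = (-25 + 0**2)*(-34) = (-25 + 0)*(-34) = -25*(-34) = 850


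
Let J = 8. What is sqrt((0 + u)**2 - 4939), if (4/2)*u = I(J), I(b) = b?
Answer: 3*I*sqrt(547) ≈ 70.164*I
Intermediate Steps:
u = 4 (u = (1/2)*8 = 4)
sqrt((0 + u)**2 - 4939) = sqrt((0 + 4)**2 - 4939) = sqrt(4**2 - 4939) = sqrt(16 - 4939) = sqrt(-4923) = 3*I*sqrt(547)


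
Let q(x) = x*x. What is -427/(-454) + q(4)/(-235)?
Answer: 93081/106690 ≈ 0.87244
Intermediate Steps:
q(x) = x²
-427/(-454) + q(4)/(-235) = -427/(-454) + 4²/(-235) = -427*(-1/454) + 16*(-1/235) = 427/454 - 16/235 = 93081/106690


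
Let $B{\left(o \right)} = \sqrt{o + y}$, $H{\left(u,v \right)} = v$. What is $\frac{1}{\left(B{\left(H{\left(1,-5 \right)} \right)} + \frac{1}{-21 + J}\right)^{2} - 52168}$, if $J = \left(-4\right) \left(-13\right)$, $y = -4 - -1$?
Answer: $- \frac{961 i}{124 \sqrt{2} + 50141135 i} \approx -1.9166 \cdot 10^{-5} - 6.703 \cdot 10^{-11} i$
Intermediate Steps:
$y = -3$ ($y = -4 + 1 = -3$)
$J = 52$
$B{\left(o \right)} = \sqrt{-3 + o}$ ($B{\left(o \right)} = \sqrt{o - 3} = \sqrt{-3 + o}$)
$\frac{1}{\left(B{\left(H{\left(1,-5 \right)} \right)} + \frac{1}{-21 + J}\right)^{2} - 52168} = \frac{1}{\left(\sqrt{-3 - 5} + \frac{1}{-21 + 52}\right)^{2} - 52168} = \frac{1}{\left(\sqrt{-8} + \frac{1}{31}\right)^{2} - 52168} = \frac{1}{\left(2 i \sqrt{2} + \frac{1}{31}\right)^{2} - 52168} = \frac{1}{\left(\frac{1}{31} + 2 i \sqrt{2}\right)^{2} - 52168} = \frac{1}{-52168 + \left(\frac{1}{31} + 2 i \sqrt{2}\right)^{2}}$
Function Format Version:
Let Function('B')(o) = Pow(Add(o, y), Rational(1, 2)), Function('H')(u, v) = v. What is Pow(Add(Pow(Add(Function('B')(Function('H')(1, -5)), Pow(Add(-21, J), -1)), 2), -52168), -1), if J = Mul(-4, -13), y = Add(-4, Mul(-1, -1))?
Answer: Mul(-961, I, Pow(Add(Mul(124, Pow(2, Rational(1, 2))), Mul(50141135, I)), -1)) ≈ Add(-1.9166e-5, Mul(-6.7030e-11, I))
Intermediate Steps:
y = -3 (y = Add(-4, 1) = -3)
J = 52
Function('B')(o) = Pow(Add(-3, o), Rational(1, 2)) (Function('B')(o) = Pow(Add(o, -3), Rational(1, 2)) = Pow(Add(-3, o), Rational(1, 2)))
Pow(Add(Pow(Add(Function('B')(Function('H')(1, -5)), Pow(Add(-21, J), -1)), 2), -52168), -1) = Pow(Add(Pow(Add(Pow(Add(-3, -5), Rational(1, 2)), Pow(Add(-21, 52), -1)), 2), -52168), -1) = Pow(Add(Pow(Add(Pow(-8, Rational(1, 2)), Pow(31, -1)), 2), -52168), -1) = Pow(Add(Pow(Add(Mul(2, I, Pow(2, Rational(1, 2))), Rational(1, 31)), 2), -52168), -1) = Pow(Add(Pow(Add(Rational(1, 31), Mul(2, I, Pow(2, Rational(1, 2)))), 2), -52168), -1) = Pow(Add(-52168, Pow(Add(Rational(1, 31), Mul(2, I, Pow(2, Rational(1, 2)))), 2)), -1)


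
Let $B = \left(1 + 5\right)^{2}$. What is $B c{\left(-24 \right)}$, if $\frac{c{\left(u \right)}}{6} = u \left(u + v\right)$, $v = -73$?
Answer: $502848$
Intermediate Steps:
$c{\left(u \right)} = 6 u \left(-73 + u\right)$ ($c{\left(u \right)} = 6 u \left(u - 73\right) = 6 u \left(-73 + u\right)$)
$B = 36$ ($B = 6^{2} = 36$)
$B c{\left(-24 \right)} = 36 \cdot 6 \left(-24\right) \left(-73 - 24\right) = 36 \cdot 6 \left(-24\right) \left(-97\right) = 36 \cdot 13968 = 502848$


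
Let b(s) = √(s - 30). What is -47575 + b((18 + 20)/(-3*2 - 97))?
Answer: -47575 + 2*I*√80546/103 ≈ -47575.0 + 5.5108*I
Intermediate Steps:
b(s) = √(-30 + s)
-47575 + b((18 + 20)/(-3*2 - 97)) = -47575 + √(-30 + (18 + 20)/(-3*2 - 97)) = -47575 + √(-30 + 38/(-6 - 97)) = -47575 + √(-30 + 38/(-103)) = -47575 + √(-30 + 38*(-1/103)) = -47575 + √(-30 - 38/103) = -47575 + √(-3128/103) = -47575 + 2*I*√80546/103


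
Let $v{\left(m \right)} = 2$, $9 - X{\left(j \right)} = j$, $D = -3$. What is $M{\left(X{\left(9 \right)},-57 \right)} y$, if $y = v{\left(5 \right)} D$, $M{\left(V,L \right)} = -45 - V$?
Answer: $270$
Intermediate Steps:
$X{\left(j \right)} = 9 - j$
$y = -6$ ($y = 2 \left(-3\right) = -6$)
$M{\left(X{\left(9 \right)},-57 \right)} y = \left(-45 - \left(9 - 9\right)\right) \left(-6\right) = \left(-45 - 0\right) \left(-6\right) = \left(-45 + 0\right) \left(-6\right) = \left(-45\right) \left(-6\right) = 270$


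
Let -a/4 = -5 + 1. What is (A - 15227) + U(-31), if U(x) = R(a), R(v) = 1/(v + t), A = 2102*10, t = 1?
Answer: 98482/17 ≈ 5793.1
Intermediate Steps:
A = 21020
a = 16 (a = -4*(-5 + 1) = -4*(-4) = 16)
R(v) = 1/(1 + v) (R(v) = 1/(v + 1) = 1/(1 + v))
U(x) = 1/17 (U(x) = 1/(1 + 16) = 1/17)
(A - 15227) + U(-31) = (21020 - 15227) + 1/17 = 5793 + 1/17 = 98482/17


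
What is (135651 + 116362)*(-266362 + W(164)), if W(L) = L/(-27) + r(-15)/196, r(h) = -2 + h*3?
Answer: -355242846558521/5292 ≈ -6.7128e+10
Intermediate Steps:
r(h) = -2 + 3*h
W(L) = -47/196 - L/27 (W(L) = L/(-27) + (-2 + 3*(-15))/196 = L*(-1/27) + (-2 - 45)*(1/196) = -L/27 - 47*1/196 = -L/27 - 47/196 = -47/196 - L/27)
(135651 + 116362)*(-266362 + W(164)) = (135651 + 116362)*(-266362 + (-47/196 - 1/27*164)) = 252013*(-266362 + (-47/196 - 164/27)) = 252013*(-266362 - 33413/5292) = 252013*(-1409621117/5292) = -355242846558521/5292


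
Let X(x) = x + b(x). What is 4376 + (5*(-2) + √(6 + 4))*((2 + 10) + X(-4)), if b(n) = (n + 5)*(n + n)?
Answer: 4376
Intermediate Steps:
b(n) = 2*n*(5 + n) (b(n) = (5 + n)*(2*n) = 2*n*(5 + n))
X(x) = x + 2*x*(5 + x)
4376 + (5*(-2) + √(6 + 4))*((2 + 10) + X(-4)) = 4376 + (5*(-2) + √(6 + 4))*((2 + 10) - 4*(11 + 2*(-4))) = 4376 + (-10 + √10)*(12 - 4*(11 - 8)) = 4376 + (-10 + √10)*(12 - 4*3) = 4376 + (-10 + √10)*(12 - 12) = 4376 + (-10 + √10)*0 = 4376 + 0 = 4376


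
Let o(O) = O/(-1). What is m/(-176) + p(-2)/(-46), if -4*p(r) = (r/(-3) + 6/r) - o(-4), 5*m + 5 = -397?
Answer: 1603/3795 ≈ 0.42240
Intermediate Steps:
m = -402/5 (m = -1 + (1/5)*(-397) = -1 - 397/5 = -402/5 ≈ -80.400)
o(O) = -O (o(O) = O*(-1) = -O)
p(r) = 1 - 3/(2*r) + r/12 (p(r) = -((r/(-3) + 6/r) - (-1)*(-4))/4 = -((r*(-1/3) + 6/r) - 1*4)/4 = -((-r/3 + 6/r) - 4)/4 = -((6/r - r/3) - 4)/4 = -(-4 + 6/r - r/3)/4 = 1 - 3/(2*r) + r/12)
m/(-176) + p(-2)/(-46) = -402/5/(-176) + ((1/12)*(-18 - 2*(12 - 2))/(-2))/(-46) = -402/5*(-1/176) + ((1/12)*(-1/2)*(-18 - 2*10))*(-1/46) = 201/440 + ((1/12)*(-1/2)*(-18 - 20))*(-1/46) = 201/440 + ((1/12)*(-1/2)*(-38))*(-1/46) = 201/440 + (19/12)*(-1/46) = 201/440 - 19/552 = 1603/3795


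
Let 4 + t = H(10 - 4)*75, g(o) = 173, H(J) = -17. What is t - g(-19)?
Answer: -1452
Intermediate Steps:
t = -1279 (t = -4 - 17*75 = -4 - 1275 = -1279)
t - g(-19) = -1279 - 1*173 = -1279 - 173 = -1452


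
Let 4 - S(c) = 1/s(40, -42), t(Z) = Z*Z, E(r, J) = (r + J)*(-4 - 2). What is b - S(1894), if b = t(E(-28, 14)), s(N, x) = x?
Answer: 296183/42 ≈ 7052.0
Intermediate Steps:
E(r, J) = -6*J - 6*r (E(r, J) = (J + r)*(-6) = -6*J - 6*r)
t(Z) = Z²
b = 7056 (b = (-6*14 - 6*(-28))² = (-84 + 168)² = 84² = 7056)
S(c) = 169/42 (S(c) = 4 - 1/(-42) = 4 - 1*(-1/42) = 4 + 1/42 = 169/42)
b - S(1894) = 7056 - 1*169/42 = 7056 - 169/42 = 296183/42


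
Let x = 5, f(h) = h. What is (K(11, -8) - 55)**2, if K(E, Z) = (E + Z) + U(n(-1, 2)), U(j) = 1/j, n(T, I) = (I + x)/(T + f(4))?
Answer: 130321/49 ≈ 2659.6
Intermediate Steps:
n(T, I) = (5 + I)/(4 + T) (n(T, I) = (I + 5)/(T + 4) = (5 + I)/(4 + T))
U(j) = 1/j
K(E, Z) = 3/7 + E + Z (K(E, Z) = (E + Z) + 1/((5 + 2)/(4 - 1)) = (E + Z) + 1/(7/3) = (E + Z) + 3/7 = 3/7 + E + Z)
(K(11, -8) - 55)**2 = ((3/7 + 11 - 8) - 55)**2 = (24/7 - 55)**2 = (-361/7)**2 = 130321/49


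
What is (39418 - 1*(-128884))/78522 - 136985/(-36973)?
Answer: 8489483008/1451596953 ≈ 5.8484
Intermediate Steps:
(39418 - 1*(-128884))/78522 - 136985/(-36973) = (39418 + 128884)*(1/78522) - 136985*(-1/36973) = 168302*(1/78522) + 136985/36973 = 84151/39261 + 136985/36973 = 8489483008/1451596953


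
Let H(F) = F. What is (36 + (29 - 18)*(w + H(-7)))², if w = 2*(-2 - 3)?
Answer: 22801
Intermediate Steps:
w = -10 (w = 2*(-5) = -10)
(36 + (29 - 18)*(w + H(-7)))² = (36 + (29 - 18)*(-10 - 7))² = (36 + 11*(-17))² = (36 - 187)² = (-151)² = 22801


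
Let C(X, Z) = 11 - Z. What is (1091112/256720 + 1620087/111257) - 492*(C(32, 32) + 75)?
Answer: -94786897247037/3570237130 ≈ -26549.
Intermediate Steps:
(1091112/256720 + 1620087/111257) - 492*(C(32, 32) + 75) = (1091112/256720 + 1620087/111257) - 492*((11 - 1*32) + 75) = (1091112*(1/256720) + 1620087*(1/111257)) - 492*((11 - 32) + 75) = (136389/32090 + 1620087/111257) - 492*(-21 + 75) = 67162822803/3570237130 - 492*54 = 67162822803/3570237130 - 26568 = -94786897247037/3570237130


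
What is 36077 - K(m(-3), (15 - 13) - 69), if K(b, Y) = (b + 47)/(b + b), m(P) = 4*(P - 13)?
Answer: 4617839/128 ≈ 36077.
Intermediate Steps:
m(P) = -52 + 4*P (m(P) = 4*(-13 + P) = -52 + 4*P)
K(b, Y) = (47 + b)/(2*b) (K(b, Y) = (47 + b)/((2*b)) = (47 + b)*(1/(2*b)) = (47 + b)/(2*b))
36077 - K(m(-3), (15 - 13) - 69) = 36077 - (47 + (-52 + 4*(-3)))/(2*(-52 + 4*(-3))) = 36077 - (47 + (-52 - 12))/(2*(-52 - 12)) = 36077 - (47 - 64)/(2*(-64)) = 36077 - (-1)*(-17)/(2*64) = 36077 - 1*17/128 = 36077 - 17/128 = 4617839/128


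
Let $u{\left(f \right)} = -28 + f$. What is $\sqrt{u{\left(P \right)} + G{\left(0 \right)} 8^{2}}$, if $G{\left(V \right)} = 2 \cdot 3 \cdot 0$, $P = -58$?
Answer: $i \sqrt{86} \approx 9.2736 i$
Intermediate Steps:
$G{\left(V \right)} = 0$ ($G{\left(V \right)} = 6 \cdot 0 = 0$)
$\sqrt{u{\left(P \right)} + G{\left(0 \right)} 8^{2}} = \sqrt{\left(-28 - 58\right) + 0 \cdot 8^{2}} = \sqrt{-86 + 0 \cdot 64} = \sqrt{-86 + 0} = \sqrt{-86} = i \sqrt{86}$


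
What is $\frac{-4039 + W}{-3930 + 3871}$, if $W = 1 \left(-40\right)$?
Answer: $\frac{4079}{59} \approx 69.136$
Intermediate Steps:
$W = -40$
$\frac{-4039 + W}{-3930 + 3871} = \frac{-4039 - 40}{-3930 + 3871} = - \frac{4079}{-59} = \left(-4079\right) \left(- \frac{1}{59}\right) = \frac{4079}{59}$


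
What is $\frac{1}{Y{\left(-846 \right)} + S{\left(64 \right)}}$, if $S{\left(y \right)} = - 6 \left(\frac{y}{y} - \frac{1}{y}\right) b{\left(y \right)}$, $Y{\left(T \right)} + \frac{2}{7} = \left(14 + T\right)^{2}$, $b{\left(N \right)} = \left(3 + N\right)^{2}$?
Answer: $\frac{224}{149119165} \approx 1.5022 \cdot 10^{-6}$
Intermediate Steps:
$Y{\left(T \right)} = - \frac{2}{7} + \left(14 + T\right)^{2}$
$S{\left(y \right)} = \left(3 + y\right)^{2} \left(-6 + \frac{6}{y}\right)$ ($S{\left(y \right)} = - 6 \left(\frac{y}{y} - \frac{1}{y}\right) \left(3 + y\right)^{2} = - 6 \left(1 - \frac{1}{y}\right) \left(3 + y\right)^{2} = \left(-6 + \frac{6}{y}\right) \left(3 + y\right)^{2} = \left(3 + y\right)^{2} \left(-6 + \frac{6}{y}\right)$)
$\frac{1}{Y{\left(-846 \right)} + S{\left(64 \right)}} = \frac{1}{\left(- \frac{2}{7} + \left(14 - 846\right)^{2}\right) + \frac{6 \left(3 + 64\right)^{2} \left(1 - 64\right)}{64}} = \frac{1}{\left(- \frac{2}{7} + \left(-832\right)^{2}\right) + 6 \cdot \frac{1}{64} \cdot 67^{2} \left(1 - 64\right)} = \frac{1}{\left(- \frac{2}{7} + 692224\right) + 6 \cdot \frac{1}{64} \cdot 4489 \left(-63\right)} = \frac{1}{\frac{4845566}{7} - \frac{848421}{32}} = \frac{1}{\frac{149119165}{224}} = \frac{224}{149119165}$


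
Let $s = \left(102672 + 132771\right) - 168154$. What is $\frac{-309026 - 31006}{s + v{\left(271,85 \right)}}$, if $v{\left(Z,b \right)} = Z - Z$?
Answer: $- \frac{340032}{67289} \approx -5.0533$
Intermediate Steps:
$s = 67289$ ($s = 235443 - 168154 = 67289$)
$v{\left(Z,b \right)} = 0$
$\frac{-309026 - 31006}{s + v{\left(271,85 \right)}} = \frac{-309026 - 31006}{67289 + 0} = - \frac{340032}{67289}$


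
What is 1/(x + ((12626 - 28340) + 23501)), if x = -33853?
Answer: -1/26066 ≈ -3.8364e-5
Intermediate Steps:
1/(x + ((12626 - 28340) + 23501)) = 1/(-33853 + ((12626 - 28340) + 23501)) = 1/(-33853 + (-15714 + 23501)) = 1/(-33853 + 7787) = 1/(-26066) = -1/26066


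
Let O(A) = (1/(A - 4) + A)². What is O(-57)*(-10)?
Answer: -120964840/3721 ≈ -32509.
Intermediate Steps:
O(A) = (A + 1/(-4 + A))² (O(A) = (1/(-4 + A) + A)² = (A + 1/(-4 + A))²)
O(-57)*(-10) = ((1 + (-57)² - 4*(-57))²/(-4 - 57)²)*(-10) = ((1 + 3249 + 228)²/(-61)²)*(-10) = ((1/3721)*3478²)*(-10) = ((1/3721)*12096484)*(-10) = (12096484/3721)*(-10) = -120964840/3721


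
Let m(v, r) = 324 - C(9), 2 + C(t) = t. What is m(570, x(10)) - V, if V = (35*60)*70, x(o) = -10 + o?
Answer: -146683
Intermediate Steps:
C(t) = -2 + t
m(v, r) = 317 (m(v, r) = 324 - (-2 + 9) = 324 - 1*7 = 324 - 7 = 317)
V = 147000 (V = 2100*70 = 147000)
m(570, x(10)) - V = 317 - 1*147000 = 317 - 147000 = -146683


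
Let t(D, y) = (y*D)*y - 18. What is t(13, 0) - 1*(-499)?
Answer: 481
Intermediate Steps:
t(D, y) = -18 + D*y² (t(D, y) = (D*y)*y - 18 = D*y² - 18 = -18 + D*y²)
t(13, 0) - 1*(-499) = (-18 + 13*0²) - 1*(-499) = (-18 + 13*0) + 499 = (-18 + 0) + 499 = -18 + 499 = 481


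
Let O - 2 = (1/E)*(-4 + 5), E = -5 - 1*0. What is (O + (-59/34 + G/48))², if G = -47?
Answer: 13920361/16646400 ≈ 0.83624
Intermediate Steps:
E = -5 (E = -5 + 0 = -5)
O = 9/5 (O = 2 + (1/(-5))*(-4 + 5) = 2 + (1*(-⅕))*1 = 2 - ⅕*1 = 2 - ⅕ = 9/5 ≈ 1.8000)
(O + (-59/34 + G/48))² = (9/5 + (-59/34 - 47/48))² = (9/5 - 2215/816)² = (-3731/4080)² = 13920361/16646400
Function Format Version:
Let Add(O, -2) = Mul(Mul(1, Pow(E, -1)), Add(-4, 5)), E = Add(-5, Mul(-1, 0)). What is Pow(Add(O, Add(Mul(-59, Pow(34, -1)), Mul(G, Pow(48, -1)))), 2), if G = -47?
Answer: Rational(13920361, 16646400) ≈ 0.83624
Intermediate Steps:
E = -5 (E = Add(-5, 0) = -5)
O = Rational(9, 5) (O = Add(2, Mul(Mul(1, Pow(-5, -1)), Add(-4, 5))) = Add(2, Mul(Mul(1, Rational(-1, 5)), 1)) = Add(2, Mul(Rational(-1, 5), 1)) = Add(2, Rational(-1, 5)) = Rational(9, 5) ≈ 1.8000)
Pow(Add(O, Add(Mul(-59, Pow(34, -1)), Mul(G, Pow(48, -1)))), 2) = Pow(Add(Rational(9, 5), Add(Mul(-59, Pow(34, -1)), Mul(-47, Pow(48, -1)))), 2) = Pow(Add(Rational(9, 5), Add(Mul(-59, Rational(1, 34)), Mul(-47, Rational(1, 48)))), 2) = Pow(Add(Rational(9, 5), Add(Rational(-59, 34), Rational(-47, 48))), 2) = Pow(Add(Rational(9, 5), Rational(-2215, 816)), 2) = Pow(Rational(-3731, 4080), 2) = Rational(13920361, 16646400)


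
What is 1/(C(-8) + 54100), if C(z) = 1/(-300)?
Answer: 300/16229999 ≈ 1.8484e-5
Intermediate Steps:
C(z) = -1/300
1/(C(-8) + 54100) = 1/(-1/300 + 54100) = 1/(16229999/300) = 300/16229999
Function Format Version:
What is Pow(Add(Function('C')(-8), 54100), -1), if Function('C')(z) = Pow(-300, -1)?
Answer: Rational(300, 16229999) ≈ 1.8484e-5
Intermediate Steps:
Function('C')(z) = Rational(-1, 300)
Pow(Add(Function('C')(-8), 54100), -1) = Pow(Add(Rational(-1, 300), 54100), -1) = Pow(Rational(16229999, 300), -1) = Rational(300, 16229999)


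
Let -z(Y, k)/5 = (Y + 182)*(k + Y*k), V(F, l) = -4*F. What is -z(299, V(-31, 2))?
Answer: 89466000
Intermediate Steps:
z(Y, k) = -5*(182 + Y)*(k + Y*k) (z(Y, k) = -5*(Y + 182)*(k + Y*k) = -5*(182 + Y)*(k + Y*k))
-z(299, V(-31, 2)) = -(-5)*(-4*(-31))*(182 + 299² + 183*299) = -(-5)*124*(182 + 89401 + 54717) = -(-5)*124*144300 = -1*(-89466000) = 89466000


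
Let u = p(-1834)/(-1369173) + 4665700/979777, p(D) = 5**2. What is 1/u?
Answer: 1341484214421/6388125971675 ≈ 0.21000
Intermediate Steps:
p(D) = 25
u = 6388125971675/1341484214421 (u = 25/(-1369173) + 4665700/979777 = 25*(-1/1369173) + 4665700*(1/979777) = -25/1369173 + 4665700/979777 = 6388125971675/1341484214421 ≈ 4.7620)
1/u = 1/(6388125971675/1341484214421) = 1341484214421/6388125971675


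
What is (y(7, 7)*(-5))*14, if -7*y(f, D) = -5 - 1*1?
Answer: -60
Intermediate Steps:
y(f, D) = 6/7 (y(f, D) = -(-5 - 1*1)/7 = -(-5 - 1)/7 = -⅐*(-6) = 6/7)
(y(7, 7)*(-5))*14 = ((6/7)*(-5))*14 = -30/7*14 = -60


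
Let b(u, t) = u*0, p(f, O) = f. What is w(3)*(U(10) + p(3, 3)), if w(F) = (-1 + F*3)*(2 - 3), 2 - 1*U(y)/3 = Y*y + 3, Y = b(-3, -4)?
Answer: 0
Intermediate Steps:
b(u, t) = 0
Y = 0
U(y) = -3 (U(y) = 6 - 3*(0*y + 3) = 6 - 3*(0 + 3) = 6 - 3*3 = 6 - 9 = -3)
w(F) = 1 - 3*F (w(F) = (-1 + 3*F)*(-1) = 1 - 3*F)
w(3)*(U(10) + p(3, 3)) = (1 - 3*3)*(-3 + 3) = (1 - 9)*0 = -8*0 = 0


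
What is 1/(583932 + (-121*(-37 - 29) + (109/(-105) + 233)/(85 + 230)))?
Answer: 33075/19577712206 ≈ 1.6894e-6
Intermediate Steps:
1/(583932 + (-121*(-37 - 29) + (109/(-105) + 233)/(85 + 230))) = 1/(583932 + (-121*(-66) + (109*(-1/105) + 233)/315)) = 1/(583932 + (7986 + (-109/105 + 233)*(1/315))) = 1/(583932 + (7986 + (24356/105)*(1/315))) = 1/(583932 + (7986 + 24356/33075)) = 1/(583932 + 264161306/33075) = 1/(19577712206/33075) = 33075/19577712206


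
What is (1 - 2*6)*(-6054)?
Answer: 66594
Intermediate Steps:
(1 - 2*6)*(-6054) = (1 - 12)*(-6054) = -11*(-6054) = 66594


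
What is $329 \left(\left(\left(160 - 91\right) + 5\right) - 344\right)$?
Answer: $-88830$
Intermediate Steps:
$329 \left(\left(\left(160 - 91\right) + 5\right) - 344\right) = 329 \left(\left(69 + 5\right) - 344\right) = 329 \left(74 - 344\right) = 329 \left(-270\right) = -88830$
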